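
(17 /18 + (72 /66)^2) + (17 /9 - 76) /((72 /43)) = -42.13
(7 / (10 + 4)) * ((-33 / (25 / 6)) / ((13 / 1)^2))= -99 / 4225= -0.02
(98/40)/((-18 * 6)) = -49/2160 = -0.02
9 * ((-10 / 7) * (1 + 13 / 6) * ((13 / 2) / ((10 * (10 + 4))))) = -741 / 392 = -1.89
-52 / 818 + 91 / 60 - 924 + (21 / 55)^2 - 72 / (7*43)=-922.64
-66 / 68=-33 / 34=-0.97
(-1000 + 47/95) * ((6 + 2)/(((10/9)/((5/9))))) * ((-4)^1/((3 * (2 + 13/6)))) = 3038496/2375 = 1279.37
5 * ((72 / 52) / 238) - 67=-103604 / 1547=-66.97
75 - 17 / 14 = 1033 / 14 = 73.79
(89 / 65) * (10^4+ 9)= 890801 / 65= 13704.63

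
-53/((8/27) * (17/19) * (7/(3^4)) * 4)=-2202309/3808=-578.34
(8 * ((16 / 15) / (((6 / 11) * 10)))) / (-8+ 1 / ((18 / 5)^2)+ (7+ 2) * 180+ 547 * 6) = 12672 / 39642025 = 0.00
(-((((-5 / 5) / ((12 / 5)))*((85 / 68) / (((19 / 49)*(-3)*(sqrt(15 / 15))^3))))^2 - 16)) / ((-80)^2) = 118270511 / 47908454400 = 0.00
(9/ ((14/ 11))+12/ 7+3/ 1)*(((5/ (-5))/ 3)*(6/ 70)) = -33/ 98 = -0.34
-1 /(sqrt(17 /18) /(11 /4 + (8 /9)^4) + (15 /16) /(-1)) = 11017658880 * sqrt(34) /177547050769 + 627359042000 /532641152307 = 1.54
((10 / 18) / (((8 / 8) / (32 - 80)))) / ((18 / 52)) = -2080 / 27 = -77.04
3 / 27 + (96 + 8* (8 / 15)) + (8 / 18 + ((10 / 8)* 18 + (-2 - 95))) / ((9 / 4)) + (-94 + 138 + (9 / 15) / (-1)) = 8980 / 81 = 110.86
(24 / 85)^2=576 / 7225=0.08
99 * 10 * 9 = 8910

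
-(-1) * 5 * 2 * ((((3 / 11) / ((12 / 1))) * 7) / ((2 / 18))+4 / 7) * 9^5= 182166165 / 154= 1182897.18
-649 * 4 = -2596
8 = 8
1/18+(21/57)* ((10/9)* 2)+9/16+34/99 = 1.78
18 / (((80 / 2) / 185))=333 / 4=83.25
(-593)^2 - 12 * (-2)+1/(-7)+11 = 2461787/7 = 351683.86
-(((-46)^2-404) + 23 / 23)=-1713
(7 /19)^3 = 343 /6859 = 0.05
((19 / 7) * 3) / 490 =57 / 3430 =0.02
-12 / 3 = -4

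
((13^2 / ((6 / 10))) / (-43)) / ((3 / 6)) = -13.10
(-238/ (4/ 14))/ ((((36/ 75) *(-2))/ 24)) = 20825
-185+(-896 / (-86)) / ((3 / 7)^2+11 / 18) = -5181319 / 30143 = -171.89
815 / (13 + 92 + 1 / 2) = 1630 / 211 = 7.73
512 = 512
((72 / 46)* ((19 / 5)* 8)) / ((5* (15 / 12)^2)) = 87552 / 14375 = 6.09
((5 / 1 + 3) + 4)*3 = 36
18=18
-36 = -36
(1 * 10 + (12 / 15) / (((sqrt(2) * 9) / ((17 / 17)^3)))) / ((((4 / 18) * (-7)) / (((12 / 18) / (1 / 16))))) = -480 / 7 - 32 * sqrt(2) / 105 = -69.00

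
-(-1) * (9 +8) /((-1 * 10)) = -17 /10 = -1.70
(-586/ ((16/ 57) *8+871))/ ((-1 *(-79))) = -33402/ 3932225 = -0.01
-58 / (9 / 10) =-580 / 9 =-64.44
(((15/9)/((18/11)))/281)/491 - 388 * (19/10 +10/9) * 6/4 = -65283185911/37252170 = -1752.47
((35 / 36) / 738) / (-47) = -35 / 1248696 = -0.00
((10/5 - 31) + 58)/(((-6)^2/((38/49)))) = 551/882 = 0.62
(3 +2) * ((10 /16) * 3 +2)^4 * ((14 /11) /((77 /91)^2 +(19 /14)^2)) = 53533741807 /95434240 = 560.95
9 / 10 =0.90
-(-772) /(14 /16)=6176 /7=882.29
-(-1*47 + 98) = -51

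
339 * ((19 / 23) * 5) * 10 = 322050 / 23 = 14002.17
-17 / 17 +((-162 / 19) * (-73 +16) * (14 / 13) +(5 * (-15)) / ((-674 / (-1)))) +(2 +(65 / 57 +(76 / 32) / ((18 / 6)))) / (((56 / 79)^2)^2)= 537.85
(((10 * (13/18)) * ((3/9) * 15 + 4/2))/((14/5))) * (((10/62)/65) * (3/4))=0.03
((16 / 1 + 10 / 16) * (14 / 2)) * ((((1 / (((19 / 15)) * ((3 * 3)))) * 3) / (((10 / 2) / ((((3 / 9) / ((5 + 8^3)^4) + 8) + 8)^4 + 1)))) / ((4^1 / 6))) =3388335064373626380009517130942108784746122111723289 / 5627330734595141951803450561092909565653895896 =602121.19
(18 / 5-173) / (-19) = 847 / 95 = 8.92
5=5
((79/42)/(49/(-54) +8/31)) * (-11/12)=80817/30436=2.66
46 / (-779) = -46 / 779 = -0.06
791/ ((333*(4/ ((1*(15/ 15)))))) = 791/ 1332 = 0.59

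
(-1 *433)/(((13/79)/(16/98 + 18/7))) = -4583738/637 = -7195.82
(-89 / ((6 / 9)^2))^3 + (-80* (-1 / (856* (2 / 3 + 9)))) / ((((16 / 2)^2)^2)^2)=-209020677036834801 / 26029850624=-8030037.52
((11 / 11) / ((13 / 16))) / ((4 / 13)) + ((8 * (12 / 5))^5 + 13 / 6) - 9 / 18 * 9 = 2609194.30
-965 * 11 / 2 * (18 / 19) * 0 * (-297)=0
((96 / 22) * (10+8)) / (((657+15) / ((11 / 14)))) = 0.09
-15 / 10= -1.50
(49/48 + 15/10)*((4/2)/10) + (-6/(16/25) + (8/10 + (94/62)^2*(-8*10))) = -44274257/230640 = -191.96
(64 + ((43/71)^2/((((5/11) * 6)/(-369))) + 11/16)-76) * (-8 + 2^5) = -73727043/50410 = -1462.55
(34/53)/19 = 34/1007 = 0.03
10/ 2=5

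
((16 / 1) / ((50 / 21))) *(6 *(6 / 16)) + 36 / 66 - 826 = -810.33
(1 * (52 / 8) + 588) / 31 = 1189 / 62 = 19.18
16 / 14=8 / 7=1.14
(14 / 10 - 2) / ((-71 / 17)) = 51 / 355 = 0.14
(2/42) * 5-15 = -310/21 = -14.76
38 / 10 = 19 / 5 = 3.80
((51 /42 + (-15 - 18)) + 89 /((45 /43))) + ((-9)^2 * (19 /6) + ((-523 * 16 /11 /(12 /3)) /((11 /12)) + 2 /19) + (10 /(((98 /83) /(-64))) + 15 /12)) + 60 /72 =-8872575427 /20277180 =-437.56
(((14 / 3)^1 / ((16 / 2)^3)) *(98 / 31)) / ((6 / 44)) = 0.21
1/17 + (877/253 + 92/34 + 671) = 677.23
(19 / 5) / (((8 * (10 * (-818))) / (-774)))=7353 / 163600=0.04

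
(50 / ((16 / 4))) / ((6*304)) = 0.01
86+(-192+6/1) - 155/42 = -4355/42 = -103.69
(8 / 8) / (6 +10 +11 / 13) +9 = 1984 / 219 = 9.06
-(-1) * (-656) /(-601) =656 /601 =1.09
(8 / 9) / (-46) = -4 / 207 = -0.02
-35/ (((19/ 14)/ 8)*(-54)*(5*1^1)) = 392/ 513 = 0.76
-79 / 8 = -9.88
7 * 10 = 70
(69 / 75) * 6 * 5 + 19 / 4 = 647 / 20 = 32.35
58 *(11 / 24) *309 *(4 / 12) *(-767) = -25201319 / 12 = -2100109.92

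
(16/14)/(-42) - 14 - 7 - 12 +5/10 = -9563/294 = -32.53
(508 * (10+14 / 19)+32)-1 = 104221 / 19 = 5485.32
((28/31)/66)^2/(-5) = -196/5232645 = -0.00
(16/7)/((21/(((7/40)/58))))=1/3045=0.00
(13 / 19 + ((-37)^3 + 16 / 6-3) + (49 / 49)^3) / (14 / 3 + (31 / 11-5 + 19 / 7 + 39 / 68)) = -15117085984 / 1722863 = -8774.40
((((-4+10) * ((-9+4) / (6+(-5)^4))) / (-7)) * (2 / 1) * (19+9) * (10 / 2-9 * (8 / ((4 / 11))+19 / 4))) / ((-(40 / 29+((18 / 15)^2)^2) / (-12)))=-1538268750 / 4936313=-311.62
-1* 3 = -3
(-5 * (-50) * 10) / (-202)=-1250 / 101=-12.38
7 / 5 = 1.40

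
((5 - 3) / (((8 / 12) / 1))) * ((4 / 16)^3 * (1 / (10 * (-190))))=-3 / 121600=-0.00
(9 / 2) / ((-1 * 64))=-0.07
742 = 742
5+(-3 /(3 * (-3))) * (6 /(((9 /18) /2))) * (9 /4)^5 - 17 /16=465.26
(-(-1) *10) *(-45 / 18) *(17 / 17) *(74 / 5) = -370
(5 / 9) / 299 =5 / 2691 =0.00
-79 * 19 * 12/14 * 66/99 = -6004/7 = -857.71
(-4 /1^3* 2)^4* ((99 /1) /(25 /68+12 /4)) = 27574272 /229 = 120411.67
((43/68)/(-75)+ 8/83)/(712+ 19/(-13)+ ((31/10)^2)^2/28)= 1355208400/10998882317109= 0.00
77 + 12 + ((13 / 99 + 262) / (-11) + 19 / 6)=148837 / 2178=68.34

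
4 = 4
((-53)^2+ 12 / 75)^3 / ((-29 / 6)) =-2078263947713934 / 453125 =-4586513539.78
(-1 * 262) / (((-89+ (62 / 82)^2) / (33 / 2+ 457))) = 208539817 / 148648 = 1402.91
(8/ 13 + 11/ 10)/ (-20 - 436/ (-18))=2007/ 4940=0.41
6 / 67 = 0.09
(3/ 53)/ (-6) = -0.01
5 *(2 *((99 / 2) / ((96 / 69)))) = 11385 / 32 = 355.78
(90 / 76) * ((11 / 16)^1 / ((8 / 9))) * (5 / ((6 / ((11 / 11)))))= 7425 / 9728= 0.76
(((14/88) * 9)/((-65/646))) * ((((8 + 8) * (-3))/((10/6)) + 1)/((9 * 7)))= 44897/7150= 6.28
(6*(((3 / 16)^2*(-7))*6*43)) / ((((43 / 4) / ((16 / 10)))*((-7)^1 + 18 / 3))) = 567 / 10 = 56.70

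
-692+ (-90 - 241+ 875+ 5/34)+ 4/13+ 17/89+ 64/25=-142397893/983450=-144.79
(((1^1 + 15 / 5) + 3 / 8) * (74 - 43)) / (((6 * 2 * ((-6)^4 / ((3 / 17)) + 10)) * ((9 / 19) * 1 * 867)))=20615 / 5508793152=0.00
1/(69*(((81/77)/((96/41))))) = 2464/76383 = 0.03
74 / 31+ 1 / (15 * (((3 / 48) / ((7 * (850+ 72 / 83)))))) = 245291714 / 38595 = 6355.53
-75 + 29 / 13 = -946 / 13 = -72.77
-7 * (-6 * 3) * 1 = 126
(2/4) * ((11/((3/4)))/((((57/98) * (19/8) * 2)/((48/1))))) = 137984/1083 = 127.41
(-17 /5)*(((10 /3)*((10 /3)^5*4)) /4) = -3400000 /729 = -4663.92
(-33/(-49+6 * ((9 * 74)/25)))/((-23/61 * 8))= 50325/509864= 0.10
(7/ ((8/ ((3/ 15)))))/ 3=7/ 120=0.06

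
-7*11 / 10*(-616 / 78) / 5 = 11858 / 975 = 12.16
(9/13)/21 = 3/91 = 0.03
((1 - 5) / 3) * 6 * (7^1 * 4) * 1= -224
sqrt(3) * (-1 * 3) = -5.20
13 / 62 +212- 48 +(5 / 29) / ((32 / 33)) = 4729099 / 28768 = 164.39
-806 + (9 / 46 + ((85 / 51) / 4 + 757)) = -13355 / 276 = -48.39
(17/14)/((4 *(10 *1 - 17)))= -17/392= -0.04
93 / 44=2.11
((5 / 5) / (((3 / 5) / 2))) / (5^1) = 2 / 3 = 0.67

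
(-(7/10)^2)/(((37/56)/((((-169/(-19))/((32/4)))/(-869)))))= 57967/61090700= 0.00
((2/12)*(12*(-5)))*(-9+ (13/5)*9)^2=-10368/5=-2073.60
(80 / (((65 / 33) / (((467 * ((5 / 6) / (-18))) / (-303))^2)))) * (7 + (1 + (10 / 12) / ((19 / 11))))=1.75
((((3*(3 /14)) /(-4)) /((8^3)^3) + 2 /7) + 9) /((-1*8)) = -9970459793 /8589934592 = -1.16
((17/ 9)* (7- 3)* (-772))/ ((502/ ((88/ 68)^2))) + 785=29399059/ 38403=765.54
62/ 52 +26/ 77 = 3063/ 2002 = 1.53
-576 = -576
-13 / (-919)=13 / 919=0.01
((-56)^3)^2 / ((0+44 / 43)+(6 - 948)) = -663081058304 / 20231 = -32775495.94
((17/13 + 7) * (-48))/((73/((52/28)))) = -5184/511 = -10.14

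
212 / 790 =106 / 395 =0.27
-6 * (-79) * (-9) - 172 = -4438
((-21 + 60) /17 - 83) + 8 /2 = -1304 /17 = -76.71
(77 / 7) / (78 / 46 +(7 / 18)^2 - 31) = -81972 / 217249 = -0.38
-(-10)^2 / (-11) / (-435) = -20 / 957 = -0.02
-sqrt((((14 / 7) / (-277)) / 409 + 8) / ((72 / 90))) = -sqrt(513411021030) / 226586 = -3.16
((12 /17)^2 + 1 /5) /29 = 1009 /41905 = 0.02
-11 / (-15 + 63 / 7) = 11 / 6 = 1.83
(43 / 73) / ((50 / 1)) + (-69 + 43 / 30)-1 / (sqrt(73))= -369863 / 5475-sqrt(73) / 73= -67.67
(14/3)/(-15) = -14/45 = -0.31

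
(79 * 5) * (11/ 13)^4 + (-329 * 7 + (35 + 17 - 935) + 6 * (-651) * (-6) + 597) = 21049.49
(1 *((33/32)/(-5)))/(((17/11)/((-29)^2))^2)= -2824173033/46240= -61076.41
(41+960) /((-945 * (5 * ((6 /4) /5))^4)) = -2288 /10935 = -0.21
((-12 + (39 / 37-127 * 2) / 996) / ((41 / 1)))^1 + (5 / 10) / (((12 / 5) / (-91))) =-19397557 / 1007288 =-19.26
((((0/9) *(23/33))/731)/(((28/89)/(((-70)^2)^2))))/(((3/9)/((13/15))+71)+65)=0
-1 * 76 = -76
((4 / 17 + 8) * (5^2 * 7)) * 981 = 24034500 / 17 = 1413794.12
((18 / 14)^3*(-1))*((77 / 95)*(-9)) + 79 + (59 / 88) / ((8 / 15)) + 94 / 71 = 97.09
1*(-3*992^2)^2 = 8715437604864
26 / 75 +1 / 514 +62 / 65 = 1.30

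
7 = 7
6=6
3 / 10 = 0.30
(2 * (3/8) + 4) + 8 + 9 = 87/4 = 21.75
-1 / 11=-0.09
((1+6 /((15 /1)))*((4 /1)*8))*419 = 93856 /5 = 18771.20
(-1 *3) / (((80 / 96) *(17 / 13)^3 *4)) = -19773 / 49130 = -0.40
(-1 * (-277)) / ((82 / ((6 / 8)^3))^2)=201933 / 27541504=0.01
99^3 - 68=970231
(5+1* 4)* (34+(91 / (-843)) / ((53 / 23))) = 4550979 / 14893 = 305.58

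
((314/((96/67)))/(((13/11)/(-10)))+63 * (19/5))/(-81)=2519261/126360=19.94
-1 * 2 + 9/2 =5/2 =2.50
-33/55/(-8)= 3/40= 0.08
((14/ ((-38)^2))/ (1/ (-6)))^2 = 441/ 130321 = 0.00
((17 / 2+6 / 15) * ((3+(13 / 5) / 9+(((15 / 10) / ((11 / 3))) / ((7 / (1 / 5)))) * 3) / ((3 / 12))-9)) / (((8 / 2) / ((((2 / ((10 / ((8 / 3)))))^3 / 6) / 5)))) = 8478496 / 175415625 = 0.05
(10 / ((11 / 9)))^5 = 5904900000 / 161051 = 36664.78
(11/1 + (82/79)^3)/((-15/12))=-23899188/2465195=-9.69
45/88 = 0.51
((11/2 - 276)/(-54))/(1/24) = 1082/9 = 120.22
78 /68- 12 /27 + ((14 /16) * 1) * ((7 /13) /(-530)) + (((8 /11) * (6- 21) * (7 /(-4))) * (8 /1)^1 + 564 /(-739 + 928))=101569790851 /649368720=156.41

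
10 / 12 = 5 / 6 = 0.83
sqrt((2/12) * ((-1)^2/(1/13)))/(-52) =-sqrt(78)/312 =-0.03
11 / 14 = 0.79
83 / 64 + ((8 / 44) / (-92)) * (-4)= 21127 / 16192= 1.30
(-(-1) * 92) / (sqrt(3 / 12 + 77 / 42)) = 63.74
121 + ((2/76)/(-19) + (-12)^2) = 191329/722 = 265.00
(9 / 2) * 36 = 162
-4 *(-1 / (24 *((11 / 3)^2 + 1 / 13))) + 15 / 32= 12177 / 25312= 0.48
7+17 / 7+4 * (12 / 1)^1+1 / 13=5233 / 91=57.51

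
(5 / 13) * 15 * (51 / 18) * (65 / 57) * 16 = 17000 / 57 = 298.25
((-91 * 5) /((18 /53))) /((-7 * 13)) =265 /18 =14.72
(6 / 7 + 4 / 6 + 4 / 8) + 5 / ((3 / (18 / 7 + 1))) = 335 / 42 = 7.98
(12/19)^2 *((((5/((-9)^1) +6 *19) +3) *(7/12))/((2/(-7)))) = -94.83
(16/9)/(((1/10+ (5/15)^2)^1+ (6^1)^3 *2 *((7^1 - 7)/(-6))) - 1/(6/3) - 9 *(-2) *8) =80/6467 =0.01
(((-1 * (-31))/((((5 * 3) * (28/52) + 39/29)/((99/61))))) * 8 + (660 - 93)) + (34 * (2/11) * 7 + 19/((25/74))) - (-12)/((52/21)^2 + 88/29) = 25848785666919/36379003100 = 710.54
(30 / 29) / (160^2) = 3 / 74240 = 0.00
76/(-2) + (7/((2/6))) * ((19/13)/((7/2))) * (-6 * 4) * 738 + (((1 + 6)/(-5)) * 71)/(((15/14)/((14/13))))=-155458.53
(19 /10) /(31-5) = 19 /260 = 0.07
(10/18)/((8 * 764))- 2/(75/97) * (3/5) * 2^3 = -85371791/6876000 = -12.42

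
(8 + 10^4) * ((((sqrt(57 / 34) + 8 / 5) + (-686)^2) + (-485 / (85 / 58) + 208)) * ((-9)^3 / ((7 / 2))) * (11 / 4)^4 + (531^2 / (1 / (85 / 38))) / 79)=-400738269329669218347 / 7144760 - 13352284539 * sqrt(1938) / 3808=-56088570112465.79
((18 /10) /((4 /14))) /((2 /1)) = 63 /20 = 3.15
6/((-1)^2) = 6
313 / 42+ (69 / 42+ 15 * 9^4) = 2066906 / 21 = 98424.10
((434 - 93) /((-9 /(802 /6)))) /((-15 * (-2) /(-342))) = 2598079 /45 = 57735.09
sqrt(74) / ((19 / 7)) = 7*sqrt(74) / 19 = 3.17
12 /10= 6 /5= 1.20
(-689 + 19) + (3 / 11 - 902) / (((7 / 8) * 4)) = -10204 / 11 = -927.64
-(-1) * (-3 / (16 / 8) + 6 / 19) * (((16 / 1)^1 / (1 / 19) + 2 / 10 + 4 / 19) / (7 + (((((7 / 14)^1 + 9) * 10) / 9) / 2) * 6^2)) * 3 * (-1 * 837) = 653540481 / 142234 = 4594.83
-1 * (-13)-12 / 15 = 61 / 5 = 12.20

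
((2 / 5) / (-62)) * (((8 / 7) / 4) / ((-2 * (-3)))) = -1 / 3255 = -0.00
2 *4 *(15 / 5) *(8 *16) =3072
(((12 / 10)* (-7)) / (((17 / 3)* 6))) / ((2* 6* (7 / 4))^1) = -1 / 85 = -0.01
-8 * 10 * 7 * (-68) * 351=13366080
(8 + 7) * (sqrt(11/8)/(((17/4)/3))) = 12.42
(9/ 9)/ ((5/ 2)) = 2/ 5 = 0.40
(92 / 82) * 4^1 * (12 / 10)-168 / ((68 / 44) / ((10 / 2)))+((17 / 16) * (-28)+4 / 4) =-7902503 / 13940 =-566.89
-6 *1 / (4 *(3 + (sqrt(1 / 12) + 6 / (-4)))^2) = -54 / (sqrt(3) + 9)^2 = -0.47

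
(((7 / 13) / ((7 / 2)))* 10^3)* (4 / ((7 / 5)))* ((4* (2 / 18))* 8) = 1280000 / 819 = 1562.88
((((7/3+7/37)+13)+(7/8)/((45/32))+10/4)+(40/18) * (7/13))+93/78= 35021/1665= 21.03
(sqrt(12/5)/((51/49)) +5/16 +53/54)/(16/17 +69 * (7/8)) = 0.05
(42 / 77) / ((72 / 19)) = 19 / 132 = 0.14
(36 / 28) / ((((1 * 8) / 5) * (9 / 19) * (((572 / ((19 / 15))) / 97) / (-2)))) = -35017 / 48048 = -0.73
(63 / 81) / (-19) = -0.04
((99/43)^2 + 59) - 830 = -1415778/1849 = -765.70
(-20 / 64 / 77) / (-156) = 5 / 192192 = 0.00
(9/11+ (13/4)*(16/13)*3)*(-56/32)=-987/44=-22.43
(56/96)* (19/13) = 133/156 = 0.85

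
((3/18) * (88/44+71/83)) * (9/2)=2.14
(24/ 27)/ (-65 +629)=2/ 1269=0.00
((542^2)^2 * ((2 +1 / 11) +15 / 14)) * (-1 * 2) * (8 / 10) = -168107116431808 / 385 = -436641860861.84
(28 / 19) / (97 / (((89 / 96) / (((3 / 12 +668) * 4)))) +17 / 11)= 3916 / 743177533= 0.00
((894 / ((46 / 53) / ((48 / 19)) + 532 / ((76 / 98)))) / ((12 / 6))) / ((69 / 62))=11750736 / 20079667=0.59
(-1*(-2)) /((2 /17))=17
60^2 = 3600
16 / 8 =2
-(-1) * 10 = 10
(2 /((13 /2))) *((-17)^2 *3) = 3468 /13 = 266.77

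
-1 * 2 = -2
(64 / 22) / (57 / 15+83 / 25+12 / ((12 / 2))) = 0.32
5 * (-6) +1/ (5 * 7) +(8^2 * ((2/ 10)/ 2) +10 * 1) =-95/ 7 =-13.57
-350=-350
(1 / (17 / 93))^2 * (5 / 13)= 43245 / 3757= 11.51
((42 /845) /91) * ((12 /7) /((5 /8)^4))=294912 /48059375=0.01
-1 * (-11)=11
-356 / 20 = -89 / 5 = -17.80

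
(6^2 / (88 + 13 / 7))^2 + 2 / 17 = 0.28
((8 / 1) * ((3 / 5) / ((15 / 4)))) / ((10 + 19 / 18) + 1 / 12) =1152 / 10025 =0.11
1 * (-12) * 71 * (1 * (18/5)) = -15336/5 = -3067.20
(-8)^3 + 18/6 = -509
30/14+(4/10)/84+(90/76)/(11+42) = 229441/105735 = 2.17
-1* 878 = -878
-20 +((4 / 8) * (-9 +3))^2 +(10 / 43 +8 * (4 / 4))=-119 / 43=-2.77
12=12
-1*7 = -7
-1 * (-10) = 10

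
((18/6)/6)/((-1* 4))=-1/8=-0.12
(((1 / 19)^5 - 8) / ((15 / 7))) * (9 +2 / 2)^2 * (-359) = 995589835660 / 7428297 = 134026.66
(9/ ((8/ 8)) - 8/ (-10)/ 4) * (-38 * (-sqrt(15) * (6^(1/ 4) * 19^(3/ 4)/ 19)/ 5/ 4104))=23 * 2^(1/ 4) * sqrt(5) * 57^(3/ 4)/ 25650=0.05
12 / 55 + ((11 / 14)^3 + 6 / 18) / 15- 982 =-1333460501 / 1358280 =-981.73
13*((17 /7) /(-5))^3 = -63869 /42875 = -1.49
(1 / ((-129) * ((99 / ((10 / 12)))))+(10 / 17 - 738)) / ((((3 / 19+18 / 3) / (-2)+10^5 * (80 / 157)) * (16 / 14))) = -20057946590101 / 1583916959076408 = -0.01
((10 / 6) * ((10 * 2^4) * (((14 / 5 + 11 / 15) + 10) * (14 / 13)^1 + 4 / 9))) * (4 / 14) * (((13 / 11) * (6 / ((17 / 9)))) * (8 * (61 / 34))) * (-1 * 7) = -1372021760 / 3179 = -431589.10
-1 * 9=-9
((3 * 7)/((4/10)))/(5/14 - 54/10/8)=-14700/89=-165.17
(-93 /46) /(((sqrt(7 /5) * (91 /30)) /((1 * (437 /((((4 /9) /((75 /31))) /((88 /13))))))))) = -12696750 * sqrt(35) /8281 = -9070.76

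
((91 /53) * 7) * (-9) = -5733 /53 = -108.17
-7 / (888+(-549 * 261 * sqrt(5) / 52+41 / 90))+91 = 105618321900 * sqrt(5) / 203561659611929+18524145078476219 / 203561659611929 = 91.00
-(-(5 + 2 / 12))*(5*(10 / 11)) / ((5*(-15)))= -31 / 99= -0.31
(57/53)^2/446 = 3249/1252814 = 0.00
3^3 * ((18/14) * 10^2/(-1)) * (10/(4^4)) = -30375/224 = -135.60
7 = 7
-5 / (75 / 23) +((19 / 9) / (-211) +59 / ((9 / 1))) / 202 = -1439384 / 958995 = -1.50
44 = 44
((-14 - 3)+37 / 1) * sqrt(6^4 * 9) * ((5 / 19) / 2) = 284.21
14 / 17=0.82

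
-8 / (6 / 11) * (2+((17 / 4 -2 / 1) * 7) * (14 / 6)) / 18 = -1705 / 54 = -31.57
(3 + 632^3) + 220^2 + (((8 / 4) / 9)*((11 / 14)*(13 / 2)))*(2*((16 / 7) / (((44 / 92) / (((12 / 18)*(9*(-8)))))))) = 37115125993 / 147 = 252483850.29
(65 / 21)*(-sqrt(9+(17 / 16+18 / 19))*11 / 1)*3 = -715*sqrt(63593) / 532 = -338.92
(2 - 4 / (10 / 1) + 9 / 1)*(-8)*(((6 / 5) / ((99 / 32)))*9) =-81408 / 275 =-296.03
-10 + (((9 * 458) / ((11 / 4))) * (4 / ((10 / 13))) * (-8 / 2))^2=2940374391254 / 3025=972024592.15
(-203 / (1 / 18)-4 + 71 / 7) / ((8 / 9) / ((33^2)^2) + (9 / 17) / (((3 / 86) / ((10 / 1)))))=-4633221388455 / 192759600292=-24.04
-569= -569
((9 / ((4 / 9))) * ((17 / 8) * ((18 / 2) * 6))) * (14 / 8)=260253 / 64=4066.45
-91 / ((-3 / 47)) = 4277 / 3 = 1425.67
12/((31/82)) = 984/31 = 31.74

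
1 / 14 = 0.07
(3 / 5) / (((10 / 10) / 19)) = 57 / 5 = 11.40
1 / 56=0.02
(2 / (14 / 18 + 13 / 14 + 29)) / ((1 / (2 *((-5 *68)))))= -171360 / 3869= -44.29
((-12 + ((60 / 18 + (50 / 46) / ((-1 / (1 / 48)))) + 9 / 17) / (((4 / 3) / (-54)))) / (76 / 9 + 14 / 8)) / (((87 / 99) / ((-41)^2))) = -1046473126677 / 33291304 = -31433.83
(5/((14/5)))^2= 625/196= 3.19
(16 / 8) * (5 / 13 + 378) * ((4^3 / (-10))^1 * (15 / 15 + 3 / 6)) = -472224 / 65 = -7264.98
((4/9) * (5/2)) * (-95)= -105.56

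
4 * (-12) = -48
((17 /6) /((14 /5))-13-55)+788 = 60565 /84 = 721.01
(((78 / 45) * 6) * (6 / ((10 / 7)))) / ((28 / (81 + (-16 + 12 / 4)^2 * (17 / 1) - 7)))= 114933 / 25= 4597.32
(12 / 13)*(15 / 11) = 180 / 143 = 1.26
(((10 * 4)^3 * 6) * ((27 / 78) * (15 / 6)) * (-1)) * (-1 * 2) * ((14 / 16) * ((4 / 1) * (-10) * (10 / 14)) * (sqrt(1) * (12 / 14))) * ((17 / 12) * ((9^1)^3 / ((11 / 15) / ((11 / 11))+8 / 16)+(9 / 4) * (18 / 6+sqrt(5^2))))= -41376096000000 / 3367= -12288712800.71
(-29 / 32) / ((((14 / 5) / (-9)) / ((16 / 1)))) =1305 / 28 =46.61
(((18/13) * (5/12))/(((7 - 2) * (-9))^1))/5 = -1/390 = -0.00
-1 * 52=-52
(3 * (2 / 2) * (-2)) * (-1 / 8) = 0.75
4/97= 0.04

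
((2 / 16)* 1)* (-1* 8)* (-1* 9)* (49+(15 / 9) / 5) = 444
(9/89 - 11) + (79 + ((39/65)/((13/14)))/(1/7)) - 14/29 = 12102809/167765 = 72.14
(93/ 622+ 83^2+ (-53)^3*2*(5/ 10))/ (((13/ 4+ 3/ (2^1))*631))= -176632886/ 3728579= -47.37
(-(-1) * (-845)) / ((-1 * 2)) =845 / 2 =422.50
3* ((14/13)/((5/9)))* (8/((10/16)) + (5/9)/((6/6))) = 25242/325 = 77.67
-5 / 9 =-0.56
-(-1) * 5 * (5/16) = 25/16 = 1.56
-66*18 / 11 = -108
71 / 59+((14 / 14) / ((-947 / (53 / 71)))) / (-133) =1.20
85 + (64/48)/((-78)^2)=387856/4563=85.00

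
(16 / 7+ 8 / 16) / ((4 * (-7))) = -39 / 392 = -0.10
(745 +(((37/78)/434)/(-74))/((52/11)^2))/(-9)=-136388353799/1647644544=-82.78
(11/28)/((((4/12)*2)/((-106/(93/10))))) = -2915/434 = -6.72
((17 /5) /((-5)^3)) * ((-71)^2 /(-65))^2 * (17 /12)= -7343975809 /31687500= -231.76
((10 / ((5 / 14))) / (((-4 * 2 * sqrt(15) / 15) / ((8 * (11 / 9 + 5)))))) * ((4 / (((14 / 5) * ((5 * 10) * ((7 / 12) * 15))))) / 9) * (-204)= 49.94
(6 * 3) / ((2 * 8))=9 / 8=1.12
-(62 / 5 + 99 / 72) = -551 / 40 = -13.78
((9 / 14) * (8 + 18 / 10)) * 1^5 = 6.30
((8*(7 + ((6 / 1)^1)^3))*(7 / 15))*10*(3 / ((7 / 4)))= 14272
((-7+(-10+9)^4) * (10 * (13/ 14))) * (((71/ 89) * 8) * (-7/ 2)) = 110760/ 89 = 1244.49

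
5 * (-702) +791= -2719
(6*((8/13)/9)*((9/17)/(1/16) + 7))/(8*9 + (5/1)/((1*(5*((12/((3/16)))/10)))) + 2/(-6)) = 134656/1523795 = 0.09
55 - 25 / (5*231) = 12700 / 231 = 54.98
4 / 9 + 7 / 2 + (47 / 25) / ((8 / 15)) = 2689 / 360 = 7.47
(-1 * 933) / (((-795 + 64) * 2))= 933 / 1462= 0.64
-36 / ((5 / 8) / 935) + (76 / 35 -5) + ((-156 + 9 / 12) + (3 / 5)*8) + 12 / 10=-7561131 / 140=-54008.08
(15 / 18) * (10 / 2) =4.17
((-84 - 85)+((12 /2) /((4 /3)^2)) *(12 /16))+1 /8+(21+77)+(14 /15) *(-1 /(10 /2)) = -164473 /2400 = -68.53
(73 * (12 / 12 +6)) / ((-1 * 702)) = -0.73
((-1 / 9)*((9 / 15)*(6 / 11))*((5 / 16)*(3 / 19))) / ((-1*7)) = 3 / 11704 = 0.00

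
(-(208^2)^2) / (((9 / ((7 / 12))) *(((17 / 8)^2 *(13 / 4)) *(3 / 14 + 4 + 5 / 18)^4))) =-20302.19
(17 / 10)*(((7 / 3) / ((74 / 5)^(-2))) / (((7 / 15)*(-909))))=-46546 / 22725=-2.05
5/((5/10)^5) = 160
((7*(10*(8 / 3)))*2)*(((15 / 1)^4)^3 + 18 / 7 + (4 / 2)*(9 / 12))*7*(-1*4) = -1356281718750042560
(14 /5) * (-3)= -42 /5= -8.40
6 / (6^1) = 1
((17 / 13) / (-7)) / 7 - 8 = -5113 / 637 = -8.03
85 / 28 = 3.04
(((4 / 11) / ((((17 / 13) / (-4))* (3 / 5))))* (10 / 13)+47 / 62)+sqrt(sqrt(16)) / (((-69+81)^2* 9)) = -2503367 / 3756456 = -0.67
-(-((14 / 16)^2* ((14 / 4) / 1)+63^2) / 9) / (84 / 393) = 9513875 / 4608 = 2064.64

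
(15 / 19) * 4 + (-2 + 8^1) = 174 / 19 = 9.16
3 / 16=0.19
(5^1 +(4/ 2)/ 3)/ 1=17/ 3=5.67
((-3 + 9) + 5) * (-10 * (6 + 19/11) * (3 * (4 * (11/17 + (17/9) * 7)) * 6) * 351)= -297928800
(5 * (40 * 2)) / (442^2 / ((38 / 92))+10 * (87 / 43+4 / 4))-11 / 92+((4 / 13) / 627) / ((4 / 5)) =-658213082221 / 5573063113332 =-0.12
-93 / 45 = -31 / 15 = -2.07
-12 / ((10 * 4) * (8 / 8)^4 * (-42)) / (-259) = -1 / 36260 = -0.00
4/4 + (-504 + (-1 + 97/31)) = -15527/31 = -500.87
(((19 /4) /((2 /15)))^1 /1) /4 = 285 /32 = 8.91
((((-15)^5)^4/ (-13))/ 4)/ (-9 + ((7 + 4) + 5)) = -332525673007965087890625/ 364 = -913532068703200790908.31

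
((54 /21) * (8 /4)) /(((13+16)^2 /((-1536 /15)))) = -18432 /29435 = -0.63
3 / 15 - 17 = -84 / 5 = -16.80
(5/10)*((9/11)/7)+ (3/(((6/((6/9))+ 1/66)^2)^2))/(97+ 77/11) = 2095019823447/35845438378750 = 0.06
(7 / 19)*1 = 7 / 19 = 0.37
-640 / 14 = -320 / 7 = -45.71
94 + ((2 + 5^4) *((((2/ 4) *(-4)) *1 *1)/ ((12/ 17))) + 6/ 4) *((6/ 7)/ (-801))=179236/ 1869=95.90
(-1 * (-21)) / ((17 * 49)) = 3 / 119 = 0.03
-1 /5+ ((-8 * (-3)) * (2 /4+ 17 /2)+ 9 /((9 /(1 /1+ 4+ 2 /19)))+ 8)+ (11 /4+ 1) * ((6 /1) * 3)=56317 /190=296.41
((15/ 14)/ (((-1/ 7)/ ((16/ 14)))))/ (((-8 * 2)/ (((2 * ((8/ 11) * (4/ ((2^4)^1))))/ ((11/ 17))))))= 255/ 847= 0.30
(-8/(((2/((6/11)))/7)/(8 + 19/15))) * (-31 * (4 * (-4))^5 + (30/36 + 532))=-759089192036/165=-4600540557.79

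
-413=-413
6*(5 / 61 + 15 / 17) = 6000 / 1037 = 5.79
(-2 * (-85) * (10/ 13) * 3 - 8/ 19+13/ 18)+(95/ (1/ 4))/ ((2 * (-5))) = 1576591/ 4446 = 354.61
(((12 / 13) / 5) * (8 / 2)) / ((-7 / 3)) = -144 / 455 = -0.32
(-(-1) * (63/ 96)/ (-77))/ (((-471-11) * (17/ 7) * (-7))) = -3/ 2884288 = -0.00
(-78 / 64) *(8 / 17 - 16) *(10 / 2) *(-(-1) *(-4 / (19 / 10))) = -64350 / 323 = -199.23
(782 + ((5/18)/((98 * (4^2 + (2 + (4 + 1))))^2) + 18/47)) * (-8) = -6259.06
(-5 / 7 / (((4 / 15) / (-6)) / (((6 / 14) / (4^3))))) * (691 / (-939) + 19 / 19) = 0.03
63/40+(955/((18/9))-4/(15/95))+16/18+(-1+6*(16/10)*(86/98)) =8150651/17640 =462.06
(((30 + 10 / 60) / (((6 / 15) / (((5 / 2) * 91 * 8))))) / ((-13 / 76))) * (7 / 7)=-2407300 / 3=-802433.33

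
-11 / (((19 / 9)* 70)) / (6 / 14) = -33 / 190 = -0.17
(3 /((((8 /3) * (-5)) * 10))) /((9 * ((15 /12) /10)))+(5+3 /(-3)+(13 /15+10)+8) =22.85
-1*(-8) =8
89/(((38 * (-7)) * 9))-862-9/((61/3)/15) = -126856307/146034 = -868.68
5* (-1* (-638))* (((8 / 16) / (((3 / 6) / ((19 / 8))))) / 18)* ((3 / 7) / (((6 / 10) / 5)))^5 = 295947265625 / 1210104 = 244563.50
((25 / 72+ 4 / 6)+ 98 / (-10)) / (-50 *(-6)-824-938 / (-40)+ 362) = 3163 / 49878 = 0.06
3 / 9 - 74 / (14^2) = -13 / 294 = -0.04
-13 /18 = -0.72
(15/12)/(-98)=-5/392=-0.01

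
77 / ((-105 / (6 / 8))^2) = 11 / 2800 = 0.00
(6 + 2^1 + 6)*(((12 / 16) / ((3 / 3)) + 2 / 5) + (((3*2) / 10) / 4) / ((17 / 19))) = 1568 / 85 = 18.45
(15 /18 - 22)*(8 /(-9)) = 508 /27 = 18.81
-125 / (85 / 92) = -2300 / 17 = -135.29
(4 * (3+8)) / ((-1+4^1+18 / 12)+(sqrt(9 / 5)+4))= 7480 / 1409 -528 * sqrt(5) / 1409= 4.47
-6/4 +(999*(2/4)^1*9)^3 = 726815186259/8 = 90851898282.38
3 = 3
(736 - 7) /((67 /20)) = 14580 /67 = 217.61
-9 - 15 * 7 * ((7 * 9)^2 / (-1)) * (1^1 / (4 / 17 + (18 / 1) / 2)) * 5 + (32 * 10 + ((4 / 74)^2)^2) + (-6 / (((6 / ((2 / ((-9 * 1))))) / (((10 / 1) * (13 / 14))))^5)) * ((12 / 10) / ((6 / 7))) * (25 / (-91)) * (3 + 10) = 5344190389876508292720022 / 23653440230776584291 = 225937.13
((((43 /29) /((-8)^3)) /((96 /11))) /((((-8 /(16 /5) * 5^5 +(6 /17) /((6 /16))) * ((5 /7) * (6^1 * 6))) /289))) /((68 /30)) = 0.00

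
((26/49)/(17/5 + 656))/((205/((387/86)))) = 39/2207891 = 0.00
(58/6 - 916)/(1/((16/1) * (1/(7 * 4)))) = -517.90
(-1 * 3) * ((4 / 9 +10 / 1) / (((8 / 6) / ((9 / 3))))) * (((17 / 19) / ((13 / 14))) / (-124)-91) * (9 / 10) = 1768596417 / 306280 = 5774.44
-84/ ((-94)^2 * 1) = -21/ 2209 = -0.01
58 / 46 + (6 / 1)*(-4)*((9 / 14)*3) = -7249 / 161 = -45.02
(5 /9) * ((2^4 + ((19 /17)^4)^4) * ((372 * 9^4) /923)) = 1446815754503147984475409380 /44914280101240519607963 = 32212.82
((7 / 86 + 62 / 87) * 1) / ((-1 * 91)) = -0.01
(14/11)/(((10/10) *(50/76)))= 532/275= 1.93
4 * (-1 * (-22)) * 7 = 616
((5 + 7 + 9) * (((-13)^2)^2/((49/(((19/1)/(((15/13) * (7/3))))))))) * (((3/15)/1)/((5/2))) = 42327402/6125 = 6910.60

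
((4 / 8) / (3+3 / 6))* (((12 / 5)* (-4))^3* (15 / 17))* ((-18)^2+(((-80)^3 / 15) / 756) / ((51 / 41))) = -34076704768 / 1062075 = -32085.03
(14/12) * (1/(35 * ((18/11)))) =0.02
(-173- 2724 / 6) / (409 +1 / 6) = -3762 / 2455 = -1.53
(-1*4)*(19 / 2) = -38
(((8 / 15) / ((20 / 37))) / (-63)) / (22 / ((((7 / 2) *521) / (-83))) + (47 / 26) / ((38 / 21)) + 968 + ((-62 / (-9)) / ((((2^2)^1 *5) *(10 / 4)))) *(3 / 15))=-0.00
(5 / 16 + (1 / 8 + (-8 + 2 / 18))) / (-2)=1073 / 288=3.73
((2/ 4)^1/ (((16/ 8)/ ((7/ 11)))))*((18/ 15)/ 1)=21/ 110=0.19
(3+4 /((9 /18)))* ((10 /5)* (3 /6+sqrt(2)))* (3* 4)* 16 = 2112+4224* sqrt(2) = 8085.64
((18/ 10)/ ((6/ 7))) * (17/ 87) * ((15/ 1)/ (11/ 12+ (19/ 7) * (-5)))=-14994/ 30827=-0.49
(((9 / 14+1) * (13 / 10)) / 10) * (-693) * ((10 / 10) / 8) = -29601 / 1600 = -18.50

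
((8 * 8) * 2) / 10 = 64 / 5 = 12.80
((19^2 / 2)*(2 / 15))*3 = 361 / 5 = 72.20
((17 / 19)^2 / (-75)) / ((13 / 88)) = -25432 / 351975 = -0.07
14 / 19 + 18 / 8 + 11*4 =3571 / 76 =46.99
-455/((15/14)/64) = -81536/3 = -27178.67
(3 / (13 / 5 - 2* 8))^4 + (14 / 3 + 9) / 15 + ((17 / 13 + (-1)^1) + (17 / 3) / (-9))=20925105989 / 35365217355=0.59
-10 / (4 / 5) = -25 / 2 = -12.50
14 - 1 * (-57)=71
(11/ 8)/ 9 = 11/ 72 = 0.15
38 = 38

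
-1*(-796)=796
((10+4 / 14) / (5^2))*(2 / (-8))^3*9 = -81 / 1400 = -0.06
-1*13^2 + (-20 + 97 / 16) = -2927 / 16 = -182.94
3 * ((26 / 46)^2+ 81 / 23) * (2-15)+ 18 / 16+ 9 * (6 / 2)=-514959 / 4232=-121.68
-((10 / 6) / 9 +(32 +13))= -1220 / 27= -45.19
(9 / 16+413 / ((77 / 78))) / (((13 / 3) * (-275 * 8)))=-221193 / 5033600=-0.04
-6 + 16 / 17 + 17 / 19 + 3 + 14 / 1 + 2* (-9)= -1668 / 323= -5.16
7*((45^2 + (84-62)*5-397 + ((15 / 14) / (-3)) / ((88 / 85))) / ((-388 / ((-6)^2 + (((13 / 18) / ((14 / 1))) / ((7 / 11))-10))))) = -32830457179 / 40153344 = -817.63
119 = 119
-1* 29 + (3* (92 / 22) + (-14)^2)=1975 / 11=179.55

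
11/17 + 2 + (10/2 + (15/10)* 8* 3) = 742/17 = 43.65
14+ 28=42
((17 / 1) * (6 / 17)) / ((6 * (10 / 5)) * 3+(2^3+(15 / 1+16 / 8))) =6 / 61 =0.10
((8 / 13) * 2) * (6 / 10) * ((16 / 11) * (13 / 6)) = 128 / 55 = 2.33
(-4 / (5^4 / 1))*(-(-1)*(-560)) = 448 / 125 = 3.58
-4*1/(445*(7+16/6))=-12/12905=-0.00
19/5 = 3.80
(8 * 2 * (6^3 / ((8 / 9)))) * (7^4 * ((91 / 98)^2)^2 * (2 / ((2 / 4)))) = 27761292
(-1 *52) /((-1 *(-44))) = -13 /11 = -1.18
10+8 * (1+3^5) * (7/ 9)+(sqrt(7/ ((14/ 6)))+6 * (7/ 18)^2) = sqrt(3)+82573/ 54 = 1530.86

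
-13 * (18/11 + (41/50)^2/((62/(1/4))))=-145320383/6820000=-21.31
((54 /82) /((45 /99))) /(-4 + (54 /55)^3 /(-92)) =-227301525 /629180506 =-0.36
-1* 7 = -7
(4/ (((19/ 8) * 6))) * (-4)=-64/ 57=-1.12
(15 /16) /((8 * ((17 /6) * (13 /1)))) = 45 /14144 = 0.00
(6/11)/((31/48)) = 288/341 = 0.84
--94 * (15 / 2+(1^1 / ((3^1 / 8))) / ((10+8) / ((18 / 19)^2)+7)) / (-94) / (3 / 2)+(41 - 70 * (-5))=187950 / 487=385.93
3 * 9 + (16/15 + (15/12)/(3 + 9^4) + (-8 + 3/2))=21.57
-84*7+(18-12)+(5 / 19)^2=-210077 / 361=-581.93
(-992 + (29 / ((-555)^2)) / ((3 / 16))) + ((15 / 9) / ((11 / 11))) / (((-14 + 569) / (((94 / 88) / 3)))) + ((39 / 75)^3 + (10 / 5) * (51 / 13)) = -36119439744437 / 36706312500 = -984.01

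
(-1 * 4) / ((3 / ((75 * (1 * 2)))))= -200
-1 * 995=-995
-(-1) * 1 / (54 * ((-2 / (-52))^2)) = 338 / 27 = 12.52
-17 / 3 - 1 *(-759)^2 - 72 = -1728476 / 3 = -576158.67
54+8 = 62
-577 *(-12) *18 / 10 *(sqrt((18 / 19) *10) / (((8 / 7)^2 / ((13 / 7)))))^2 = 1161087291 / 4864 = 238710.38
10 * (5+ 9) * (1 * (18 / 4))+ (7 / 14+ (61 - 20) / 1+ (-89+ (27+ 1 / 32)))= 19505 / 32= 609.53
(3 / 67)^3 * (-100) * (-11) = 29700 / 300763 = 0.10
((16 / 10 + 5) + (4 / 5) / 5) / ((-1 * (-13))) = 13 / 25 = 0.52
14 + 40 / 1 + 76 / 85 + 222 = 23536 / 85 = 276.89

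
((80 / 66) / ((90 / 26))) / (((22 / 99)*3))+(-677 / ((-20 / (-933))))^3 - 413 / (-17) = -424126152973359126443 / 13464000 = -31500754082988.65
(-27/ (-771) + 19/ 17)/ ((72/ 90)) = 6295/ 4369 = 1.44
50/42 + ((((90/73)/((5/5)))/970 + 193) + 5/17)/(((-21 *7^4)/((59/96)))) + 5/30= 789400053451/582674756832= 1.35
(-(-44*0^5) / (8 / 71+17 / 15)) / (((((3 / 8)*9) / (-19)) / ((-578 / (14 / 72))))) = 0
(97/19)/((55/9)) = 873/1045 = 0.84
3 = 3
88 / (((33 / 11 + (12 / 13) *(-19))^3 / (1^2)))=-193336 / 6751269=-0.03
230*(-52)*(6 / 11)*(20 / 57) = -478400 / 209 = -2289.00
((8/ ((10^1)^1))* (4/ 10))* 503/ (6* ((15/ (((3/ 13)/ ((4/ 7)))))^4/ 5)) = 1207703/ 17136600000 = 0.00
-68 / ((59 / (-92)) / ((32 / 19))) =200192 / 1121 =178.58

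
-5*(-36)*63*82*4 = 3719520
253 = 253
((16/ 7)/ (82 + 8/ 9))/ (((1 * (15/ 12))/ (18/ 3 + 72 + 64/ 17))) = 80064/ 44387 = 1.80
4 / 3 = 1.33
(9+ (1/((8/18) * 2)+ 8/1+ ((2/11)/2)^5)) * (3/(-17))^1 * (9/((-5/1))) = 630514881/109514680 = 5.76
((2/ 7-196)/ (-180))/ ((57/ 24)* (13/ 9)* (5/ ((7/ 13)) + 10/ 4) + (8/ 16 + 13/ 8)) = 1096/ 42897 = 0.03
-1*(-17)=17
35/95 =7/19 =0.37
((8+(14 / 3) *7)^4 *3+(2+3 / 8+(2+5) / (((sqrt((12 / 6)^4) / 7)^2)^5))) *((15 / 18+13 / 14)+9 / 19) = 51813630809205619 / 2824077312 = 18347100.69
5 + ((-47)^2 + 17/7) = 15515/7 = 2216.43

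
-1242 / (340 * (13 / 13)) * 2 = -621 / 85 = -7.31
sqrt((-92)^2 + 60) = 2 * sqrt(2131) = 92.33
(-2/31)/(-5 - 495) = 1/7750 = 0.00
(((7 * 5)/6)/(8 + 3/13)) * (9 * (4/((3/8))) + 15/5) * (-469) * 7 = -49294245/214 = -230346.94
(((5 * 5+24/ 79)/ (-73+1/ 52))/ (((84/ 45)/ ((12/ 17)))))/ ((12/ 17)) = -25987/ 139909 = -0.19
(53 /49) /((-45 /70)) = -106 /63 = -1.68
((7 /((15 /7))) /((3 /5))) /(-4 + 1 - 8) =-49 /99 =-0.49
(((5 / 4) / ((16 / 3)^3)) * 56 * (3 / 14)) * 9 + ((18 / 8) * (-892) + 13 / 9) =-73899995 / 36864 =-2004.67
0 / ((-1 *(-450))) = 0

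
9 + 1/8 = 73/8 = 9.12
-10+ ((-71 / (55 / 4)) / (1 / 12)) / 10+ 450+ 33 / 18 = 435.64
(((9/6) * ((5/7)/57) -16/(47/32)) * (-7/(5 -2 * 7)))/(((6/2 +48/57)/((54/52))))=-407871/178412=-2.29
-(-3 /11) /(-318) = -1 /1166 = -0.00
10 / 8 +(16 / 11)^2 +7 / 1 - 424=-200199 / 484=-413.63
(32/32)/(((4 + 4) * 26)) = 0.00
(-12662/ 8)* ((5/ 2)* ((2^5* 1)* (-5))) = 633100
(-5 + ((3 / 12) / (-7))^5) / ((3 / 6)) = -86051841 / 8605184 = -10.00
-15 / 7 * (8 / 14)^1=-60 / 49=-1.22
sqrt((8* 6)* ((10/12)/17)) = 2* sqrt(170)/17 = 1.53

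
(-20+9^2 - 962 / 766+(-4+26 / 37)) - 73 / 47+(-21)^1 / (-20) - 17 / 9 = 6480443153 / 119886660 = 54.05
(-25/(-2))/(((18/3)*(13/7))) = 175/156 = 1.12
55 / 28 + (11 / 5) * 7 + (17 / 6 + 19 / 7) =22.91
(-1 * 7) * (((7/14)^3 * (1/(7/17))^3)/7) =-1.79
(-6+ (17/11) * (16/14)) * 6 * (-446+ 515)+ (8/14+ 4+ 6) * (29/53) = -1018498/583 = -1746.99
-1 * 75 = -75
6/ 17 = 0.35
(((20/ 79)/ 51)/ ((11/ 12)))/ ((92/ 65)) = 1300/ 339779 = 0.00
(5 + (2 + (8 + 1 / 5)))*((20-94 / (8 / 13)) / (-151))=10089 / 755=13.36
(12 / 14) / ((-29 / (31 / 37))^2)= 5766 / 8059303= 0.00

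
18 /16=1.12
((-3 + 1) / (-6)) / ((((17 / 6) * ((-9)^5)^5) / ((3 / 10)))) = -0.00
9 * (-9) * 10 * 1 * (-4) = 3240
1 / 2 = 0.50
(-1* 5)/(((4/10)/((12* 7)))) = -1050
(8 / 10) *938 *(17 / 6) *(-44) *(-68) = 95420864 / 15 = 6361390.93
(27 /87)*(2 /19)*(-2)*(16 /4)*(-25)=3600 /551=6.53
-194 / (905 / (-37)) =7178 / 905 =7.93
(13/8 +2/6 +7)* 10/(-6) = -1075/72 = -14.93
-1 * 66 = -66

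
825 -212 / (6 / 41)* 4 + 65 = -4904.67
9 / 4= 2.25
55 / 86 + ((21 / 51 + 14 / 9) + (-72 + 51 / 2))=-288773 / 6579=-43.89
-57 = -57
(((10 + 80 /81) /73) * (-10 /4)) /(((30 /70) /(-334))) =5202050 /17739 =293.25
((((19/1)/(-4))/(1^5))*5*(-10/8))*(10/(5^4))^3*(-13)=-247/156250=-0.00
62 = 62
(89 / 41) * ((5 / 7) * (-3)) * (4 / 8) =-1335 / 574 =-2.33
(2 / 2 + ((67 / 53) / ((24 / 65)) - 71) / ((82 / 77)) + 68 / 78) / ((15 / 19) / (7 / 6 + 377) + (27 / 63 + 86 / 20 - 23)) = 125999280474305 / 37378626397944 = 3.37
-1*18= -18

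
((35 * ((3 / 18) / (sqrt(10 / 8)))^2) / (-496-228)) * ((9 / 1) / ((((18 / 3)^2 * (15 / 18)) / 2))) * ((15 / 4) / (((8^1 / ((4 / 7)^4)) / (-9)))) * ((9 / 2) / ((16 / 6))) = 243 / 496664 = 0.00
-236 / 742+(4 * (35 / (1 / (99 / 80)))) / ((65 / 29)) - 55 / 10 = 6894777 / 96460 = 71.48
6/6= 1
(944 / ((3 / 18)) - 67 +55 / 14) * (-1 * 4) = -156826 / 7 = -22403.71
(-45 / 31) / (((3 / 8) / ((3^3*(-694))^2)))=-1359145718.71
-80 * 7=-560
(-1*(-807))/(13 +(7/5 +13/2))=8070/209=38.61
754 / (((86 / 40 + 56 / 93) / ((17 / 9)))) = 7947160 / 15357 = 517.49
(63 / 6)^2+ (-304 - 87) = -1123 / 4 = -280.75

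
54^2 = 2916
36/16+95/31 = 659/124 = 5.31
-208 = -208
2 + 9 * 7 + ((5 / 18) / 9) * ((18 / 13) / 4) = 30425 / 468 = 65.01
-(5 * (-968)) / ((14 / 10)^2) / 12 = 30250 / 147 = 205.78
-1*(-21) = 21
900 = 900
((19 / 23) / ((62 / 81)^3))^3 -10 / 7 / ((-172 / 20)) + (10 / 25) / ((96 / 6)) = 1596769636939598823033243 / 247882126672624898961920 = 6.44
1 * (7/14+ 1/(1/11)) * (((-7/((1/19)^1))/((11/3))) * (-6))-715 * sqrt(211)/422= 27531/11-715 * sqrt(211)/422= 2478.21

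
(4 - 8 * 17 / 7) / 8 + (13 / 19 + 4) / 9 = -3371 / 2394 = -1.41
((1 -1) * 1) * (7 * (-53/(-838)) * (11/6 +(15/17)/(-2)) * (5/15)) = 0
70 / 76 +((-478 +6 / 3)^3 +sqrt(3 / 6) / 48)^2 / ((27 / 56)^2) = 49900381706963123046319 / 997272 - 21138634496*sqrt(2) / 2187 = 50036882308268166.73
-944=-944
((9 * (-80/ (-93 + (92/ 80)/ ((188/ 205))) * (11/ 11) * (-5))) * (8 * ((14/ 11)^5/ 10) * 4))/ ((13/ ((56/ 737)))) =-260914686197760/ 106458243331583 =-2.45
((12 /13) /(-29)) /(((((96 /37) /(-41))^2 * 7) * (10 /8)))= -2301289 /2533440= -0.91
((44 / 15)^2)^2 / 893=3748096 / 45208125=0.08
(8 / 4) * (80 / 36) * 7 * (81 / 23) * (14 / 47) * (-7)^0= 35280 / 1081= 32.64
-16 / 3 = -5.33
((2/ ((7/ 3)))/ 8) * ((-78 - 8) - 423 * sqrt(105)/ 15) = -423 * sqrt(105)/ 140 - 129/ 14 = -40.17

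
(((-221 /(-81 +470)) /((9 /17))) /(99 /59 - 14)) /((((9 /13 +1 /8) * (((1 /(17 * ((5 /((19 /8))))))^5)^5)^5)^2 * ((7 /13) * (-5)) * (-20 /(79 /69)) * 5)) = 913588553721686074097316979533162875404692582946563236145542196154546925167040127318854321251699470318487246407728895968414175965538492627185687128735056522634769333986270267616524349673035622071946895907256928112171121525182641709367419643429813123454263529723067190178205693584706076488852069088620228106322284239509400832180137263541015685104652391806120937200331167479627328047210327635821970038273532735323546497727861231295325053619659285263093786457169885711564800000000000000000000000000000000000000000000000000000000000000000000000000000000000000000000000000000000000000000000000000000000000000000000000000000000000000000000000000000000000000000000000000000000000000000000000000000000000000000000000000000 /59989313300375932011767714754373149256554136199267000321749521677192591648525401626755395285466954519970043626521923715940910262009251257750880600318647860442733421701031018378228369330072612636338597709151997648526273898763870589948658774718390758441099443196640468046320378737027130642823059041928692128856043213677501222589641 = 15229188391392387128187900000000000000000000000000000000000000000000000000000000000000000000000000000000000000000000000000000000000000000000000000000000000000000000000000000000000000000000000000000000000000000000000000000000000000000000000000000000000000000000000000000000000000000000000000000000000000000000000000000000000000000000000000000000000000000000000000000000000000000000000000.00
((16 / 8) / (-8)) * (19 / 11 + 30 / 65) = -313 / 572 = -0.55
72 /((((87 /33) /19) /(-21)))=-316008 /29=-10896.83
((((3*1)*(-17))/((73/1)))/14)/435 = -17/148190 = -0.00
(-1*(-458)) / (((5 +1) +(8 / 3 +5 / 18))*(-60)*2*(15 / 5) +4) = -229 / 1608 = -0.14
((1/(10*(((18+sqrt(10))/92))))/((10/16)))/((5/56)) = 185472/19625 - 10304*sqrt(10)/19625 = 7.79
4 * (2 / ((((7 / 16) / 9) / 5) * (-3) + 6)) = 1920 / 1433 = 1.34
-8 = -8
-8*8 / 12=-16 / 3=-5.33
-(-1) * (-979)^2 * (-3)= -2875323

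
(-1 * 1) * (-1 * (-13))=-13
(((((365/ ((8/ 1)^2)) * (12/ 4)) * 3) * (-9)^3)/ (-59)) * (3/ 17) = 7184295/ 64192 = 111.92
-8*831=-6648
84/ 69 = 28/ 23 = 1.22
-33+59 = 26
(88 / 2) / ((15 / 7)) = 308 / 15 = 20.53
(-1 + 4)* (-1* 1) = -3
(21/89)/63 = 1/267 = 0.00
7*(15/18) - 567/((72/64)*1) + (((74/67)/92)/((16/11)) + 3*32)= -59493707/147936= -402.16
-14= -14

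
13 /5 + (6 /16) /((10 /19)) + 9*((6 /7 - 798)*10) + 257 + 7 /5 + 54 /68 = -680492937 /9520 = -71480.35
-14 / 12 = -7 / 6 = -1.17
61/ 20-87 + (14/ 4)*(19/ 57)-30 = -6767/ 60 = -112.78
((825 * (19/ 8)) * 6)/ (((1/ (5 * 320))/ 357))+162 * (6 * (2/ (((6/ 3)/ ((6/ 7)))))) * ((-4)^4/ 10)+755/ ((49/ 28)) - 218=235031703966/ 35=6715191541.89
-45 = -45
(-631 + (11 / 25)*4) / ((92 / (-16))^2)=-251696 / 13225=-19.03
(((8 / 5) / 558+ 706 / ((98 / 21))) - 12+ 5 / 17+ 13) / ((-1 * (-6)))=25329491 / 996030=25.43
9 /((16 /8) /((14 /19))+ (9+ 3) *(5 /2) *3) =63 /649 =0.10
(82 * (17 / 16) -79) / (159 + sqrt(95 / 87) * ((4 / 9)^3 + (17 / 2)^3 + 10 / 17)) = -1104771901488840 / 331340590664632463 + 49101055403985 * sqrt(8265) / 331340590664632463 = 0.01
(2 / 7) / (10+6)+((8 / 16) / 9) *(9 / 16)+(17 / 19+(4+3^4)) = 85.94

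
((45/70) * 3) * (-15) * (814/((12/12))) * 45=-7417575/7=-1059653.57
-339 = -339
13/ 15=0.87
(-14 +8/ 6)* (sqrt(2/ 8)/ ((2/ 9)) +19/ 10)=-1577/ 30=-52.57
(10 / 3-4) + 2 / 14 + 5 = 94 / 21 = 4.48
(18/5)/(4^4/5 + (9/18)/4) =144/2053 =0.07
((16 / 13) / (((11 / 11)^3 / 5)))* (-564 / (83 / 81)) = -3654720 / 1079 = -3387.14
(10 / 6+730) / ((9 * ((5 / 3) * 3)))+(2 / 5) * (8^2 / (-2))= 467 / 135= 3.46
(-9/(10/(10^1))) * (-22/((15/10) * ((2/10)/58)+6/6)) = 10440/53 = 196.98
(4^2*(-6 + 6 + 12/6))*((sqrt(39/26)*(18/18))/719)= 16*sqrt(6)/719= 0.05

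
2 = 2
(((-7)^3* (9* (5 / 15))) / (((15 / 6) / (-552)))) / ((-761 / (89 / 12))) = -2214.31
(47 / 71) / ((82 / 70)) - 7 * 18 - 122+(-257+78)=-426.43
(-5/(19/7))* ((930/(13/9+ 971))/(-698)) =0.00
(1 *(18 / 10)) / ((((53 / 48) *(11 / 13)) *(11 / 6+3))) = 33696 / 84535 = 0.40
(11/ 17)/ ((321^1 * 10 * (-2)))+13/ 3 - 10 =-206157/ 36380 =-5.67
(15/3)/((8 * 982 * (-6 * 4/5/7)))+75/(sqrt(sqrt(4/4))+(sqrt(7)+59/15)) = 15695605325/735510144 - 16875 * sqrt(7)/3901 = 9.89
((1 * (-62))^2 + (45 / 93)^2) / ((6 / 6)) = 3844.23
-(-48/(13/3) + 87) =-987/13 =-75.92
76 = 76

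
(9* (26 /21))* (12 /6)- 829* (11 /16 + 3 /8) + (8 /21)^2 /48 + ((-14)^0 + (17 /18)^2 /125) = -6806966981 /7938000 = -857.52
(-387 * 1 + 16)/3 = -123.67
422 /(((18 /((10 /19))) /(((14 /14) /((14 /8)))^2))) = 33760 /8379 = 4.03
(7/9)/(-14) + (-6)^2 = 35.94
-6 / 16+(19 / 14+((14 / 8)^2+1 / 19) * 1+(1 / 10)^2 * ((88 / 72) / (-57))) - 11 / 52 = 72555121 / 18673200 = 3.89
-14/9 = -1.56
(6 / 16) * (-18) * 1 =-27 / 4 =-6.75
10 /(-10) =-1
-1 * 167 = -167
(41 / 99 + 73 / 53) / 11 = 9400 / 57717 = 0.16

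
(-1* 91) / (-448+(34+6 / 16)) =0.22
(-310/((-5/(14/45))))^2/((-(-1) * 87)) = 753424/176175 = 4.28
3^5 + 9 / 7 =244.29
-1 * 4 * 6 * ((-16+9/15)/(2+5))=52.80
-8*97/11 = -776/11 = -70.55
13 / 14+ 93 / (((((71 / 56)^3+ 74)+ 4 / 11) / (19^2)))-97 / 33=29826136274915 / 68186999958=437.42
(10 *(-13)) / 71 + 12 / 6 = 12 / 71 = 0.17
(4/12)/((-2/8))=-4/3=-1.33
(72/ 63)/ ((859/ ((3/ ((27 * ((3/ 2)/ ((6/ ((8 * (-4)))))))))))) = -0.00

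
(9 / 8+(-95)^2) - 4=72177 / 8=9022.12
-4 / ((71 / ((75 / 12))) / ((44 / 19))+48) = -1100 / 14549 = -0.08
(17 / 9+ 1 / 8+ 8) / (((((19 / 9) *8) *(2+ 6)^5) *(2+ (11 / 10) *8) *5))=721 / 2151677952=0.00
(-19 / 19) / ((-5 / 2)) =2 / 5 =0.40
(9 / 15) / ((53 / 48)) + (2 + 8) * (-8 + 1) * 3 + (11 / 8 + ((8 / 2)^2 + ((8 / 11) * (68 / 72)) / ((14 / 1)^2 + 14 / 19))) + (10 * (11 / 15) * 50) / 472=-4427415040397 / 23143677480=-191.30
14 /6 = 7 /3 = 2.33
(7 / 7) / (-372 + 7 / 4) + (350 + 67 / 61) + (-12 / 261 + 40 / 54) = 24884600243 / 70737003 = 351.79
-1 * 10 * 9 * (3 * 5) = -1350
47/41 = 1.15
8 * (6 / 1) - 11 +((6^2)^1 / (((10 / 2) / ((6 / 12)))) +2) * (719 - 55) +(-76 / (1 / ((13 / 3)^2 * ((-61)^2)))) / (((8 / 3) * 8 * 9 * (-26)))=20818763 / 4320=4819.16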